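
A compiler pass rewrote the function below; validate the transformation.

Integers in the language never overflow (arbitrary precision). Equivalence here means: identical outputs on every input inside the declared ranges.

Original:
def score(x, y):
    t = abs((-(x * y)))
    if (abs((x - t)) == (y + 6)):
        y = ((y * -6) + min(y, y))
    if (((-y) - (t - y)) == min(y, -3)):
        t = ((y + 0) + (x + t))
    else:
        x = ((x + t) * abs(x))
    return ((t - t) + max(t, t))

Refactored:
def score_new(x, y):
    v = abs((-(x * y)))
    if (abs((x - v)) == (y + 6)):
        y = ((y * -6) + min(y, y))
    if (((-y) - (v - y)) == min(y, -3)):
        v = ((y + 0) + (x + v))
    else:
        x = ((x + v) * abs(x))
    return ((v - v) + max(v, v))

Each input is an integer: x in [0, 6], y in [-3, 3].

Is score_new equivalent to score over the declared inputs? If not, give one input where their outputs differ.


Reading the diff, among the changes: local variable names differ.
Tracing x=6, y=3: score: t=18, then (abs((x - t)) == (y + 6)) is false, then (((-y) - (t - y)) == min(y, -3)) is false, then x=144, then returns 18 | score_new: v=18, then (abs((x - v)) == (y + 6)) is false, then (((-y) - (v - y)) == min(y, -3)) is false, then x=144, then returns 18 — matching result 18.
Across all 49 domain points the two functions coincide.
verdict: equivalent


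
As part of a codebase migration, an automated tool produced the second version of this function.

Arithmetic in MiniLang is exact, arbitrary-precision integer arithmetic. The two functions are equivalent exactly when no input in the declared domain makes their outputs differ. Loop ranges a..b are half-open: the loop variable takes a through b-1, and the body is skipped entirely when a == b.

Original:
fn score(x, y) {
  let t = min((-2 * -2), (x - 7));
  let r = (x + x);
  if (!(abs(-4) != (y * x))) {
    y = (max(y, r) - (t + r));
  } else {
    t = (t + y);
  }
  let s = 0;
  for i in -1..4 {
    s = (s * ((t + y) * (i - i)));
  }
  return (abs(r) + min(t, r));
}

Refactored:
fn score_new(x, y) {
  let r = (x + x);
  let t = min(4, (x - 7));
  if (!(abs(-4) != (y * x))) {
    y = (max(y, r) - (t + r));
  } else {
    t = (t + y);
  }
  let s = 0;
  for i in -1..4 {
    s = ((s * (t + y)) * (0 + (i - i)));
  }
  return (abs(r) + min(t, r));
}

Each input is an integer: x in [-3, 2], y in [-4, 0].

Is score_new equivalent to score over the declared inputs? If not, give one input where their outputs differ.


Comparing the listings, the differences include: constant usage differs; and arithmetic usage differs.
One worked example (x=1, y=0) — score: t=-6, then r=2, then (!(abs(-4) != (y * x))) is false, then t=-6, then s=0, then (i=-1), then s=0, then (i=0), then s=0, then (i=1), then s=0, then (i=2), then s=0, then (i=3), then s=0, then returns -4; score_new: r=2, then t=-6, then (!(abs(-4) != (y * x))) is false, then t=-6, then s=0, then (i=-1), then s=0, then (i=0), then s=0, then (i=1), then s=0, then (i=2), then s=0, then (i=3), then s=0, then returns -4; agreement on -4.
An exhaustive pass over the 30 declared inputs shows identical outputs.
verdict: equivalent


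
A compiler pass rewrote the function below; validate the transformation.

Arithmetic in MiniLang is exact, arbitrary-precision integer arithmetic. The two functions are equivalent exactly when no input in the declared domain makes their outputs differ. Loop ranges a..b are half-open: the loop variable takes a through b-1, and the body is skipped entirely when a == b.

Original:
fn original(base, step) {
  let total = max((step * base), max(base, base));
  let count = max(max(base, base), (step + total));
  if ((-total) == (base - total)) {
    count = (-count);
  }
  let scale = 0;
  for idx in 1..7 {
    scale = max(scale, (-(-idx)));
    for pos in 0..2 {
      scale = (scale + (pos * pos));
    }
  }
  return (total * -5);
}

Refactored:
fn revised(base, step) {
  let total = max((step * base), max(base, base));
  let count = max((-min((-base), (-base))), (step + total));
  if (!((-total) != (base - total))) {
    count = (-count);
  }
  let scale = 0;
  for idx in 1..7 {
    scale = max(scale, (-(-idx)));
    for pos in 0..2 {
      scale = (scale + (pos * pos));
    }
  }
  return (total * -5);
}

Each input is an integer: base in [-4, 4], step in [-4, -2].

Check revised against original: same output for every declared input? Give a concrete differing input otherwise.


Comparing the listings, the differences include: min/max/abs usage differs; comparison usage differs; boolean connective usage differs.
As a probe, take base=-1, step=-2: original runs total := 2 | count := 0 | ((-total) == (base - total)): false | scale := 0 | iter idx=1: | scale := 1 | iter pos=0: | scale := 1 | iter pos=1: | scale := 2 | iter idx=2: | scale := 2 | iter pos=0: | scale := 2 | iter pos=1: | scale := 3 | iter idx=3: | scale := 3 | iter pos=0: | scale := 3 | iter pos=1: | scale := 4 | iter idx=4: | scale := 4 | iter pos=0: | scale := 4 | iter pos=1: | scale := 5 | iter idx=5: | scale := 5 | iter pos=0: | scale := 5 | iter pos=1: | scale := 6 | iter idx=6: | scale := 6 | iter pos=0: | scale := 6 | iter pos=1: | scale := 7 | result -10; revised runs total := 2 | count := 0 | (!((-total) != (base - total))): false | scale := 0 | iter idx=1: | scale := 1 | iter pos=0: | scale := 1 | iter pos=1: | scale := 2 | iter idx=2: | scale := 2 | iter pos=0: | scale := 2 | iter pos=1: | scale := 3 | iter idx=3: | scale := 3 | iter pos=0: | scale := 3 | iter pos=1: | scale := 4 | iter idx=4: | scale := 4 | iter pos=0: | scale := 4 | iter pos=1: | scale := 5 | iter idx=5: | scale := 5 | iter pos=0: | scale := 5 | iter pos=1: | scale := 6 | iter idx=6: | scale := 6 | iter pos=0: | scale := 6 | iter pos=1: | scale := 7 | result -10; both end at -10.
Every one of the 27 inputs gives matching results.
verdict: equivalent


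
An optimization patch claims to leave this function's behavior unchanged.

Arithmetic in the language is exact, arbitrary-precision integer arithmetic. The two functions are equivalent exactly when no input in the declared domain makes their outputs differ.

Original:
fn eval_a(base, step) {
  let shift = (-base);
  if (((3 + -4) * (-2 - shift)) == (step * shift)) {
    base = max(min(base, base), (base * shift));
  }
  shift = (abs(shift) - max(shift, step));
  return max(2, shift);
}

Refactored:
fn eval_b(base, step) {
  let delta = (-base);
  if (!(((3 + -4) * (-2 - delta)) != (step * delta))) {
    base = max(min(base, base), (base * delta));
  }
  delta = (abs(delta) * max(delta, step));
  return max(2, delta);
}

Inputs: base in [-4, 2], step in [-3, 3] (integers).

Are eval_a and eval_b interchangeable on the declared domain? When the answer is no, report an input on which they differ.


These are not equivalent — on base=-4, step=-3 the outputs split (2 vs 16).
eval_a: shift=4, then (((3 + -4) * (-2 - shift)) == (step * shift)) is false, then shift=0, then returns 2
eval_b: delta=4, then (!(((3 + -4) * (-2 - delta)) != (step * delta))) is false, then delta=16, then returns 16
verdict: not equivalent; witness: base=-4, step=-3


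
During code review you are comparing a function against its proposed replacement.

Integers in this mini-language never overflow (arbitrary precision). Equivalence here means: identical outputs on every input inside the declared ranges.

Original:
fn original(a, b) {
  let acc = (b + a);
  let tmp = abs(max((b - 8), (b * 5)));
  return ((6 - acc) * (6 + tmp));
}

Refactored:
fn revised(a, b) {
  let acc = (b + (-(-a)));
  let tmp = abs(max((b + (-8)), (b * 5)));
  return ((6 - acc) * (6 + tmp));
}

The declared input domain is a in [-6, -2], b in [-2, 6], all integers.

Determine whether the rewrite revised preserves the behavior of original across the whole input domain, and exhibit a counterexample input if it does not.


Equivalent — the differences include arithmetic usage differs, yet no declared input distinguishes the two.
Tracing a=-3, b=-2: original: acc = -5; tmp = 10; return 176 | revised: acc = -5; tmp = 10; return 176 — matching result 176.
An exhaustive pass over the 45 declared inputs shows identical outputs.
verdict: equivalent


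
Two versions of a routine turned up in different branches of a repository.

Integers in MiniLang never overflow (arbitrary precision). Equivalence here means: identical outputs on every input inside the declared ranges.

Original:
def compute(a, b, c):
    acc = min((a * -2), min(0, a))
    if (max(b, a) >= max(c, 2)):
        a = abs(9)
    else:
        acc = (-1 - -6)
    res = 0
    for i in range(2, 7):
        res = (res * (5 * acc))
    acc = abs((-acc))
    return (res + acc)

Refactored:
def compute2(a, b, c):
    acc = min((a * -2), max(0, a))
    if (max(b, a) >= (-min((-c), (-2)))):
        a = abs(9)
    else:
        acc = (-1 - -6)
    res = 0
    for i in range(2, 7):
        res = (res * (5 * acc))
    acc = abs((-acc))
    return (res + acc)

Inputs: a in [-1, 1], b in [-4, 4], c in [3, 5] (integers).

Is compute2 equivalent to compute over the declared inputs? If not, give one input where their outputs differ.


Run the pair on a=-1, b=3, c=3.
compute: acc = -1; (max(b, a) >= max(c, 2)) -> true; a = 9; res = 0; [i=2]; res = 0; [i=3]; res = 0; [i=4]; res = 0; [i=5]; res = 0; [i=6]; res = 0; acc = 1; return 1
compute2: acc = 0; (max(b, a) >= (-min((-c), (-2)))) -> true; a = 9; res = 0; [i=2]; res = 0; [i=3]; res = 0; [i=4]; res = 0; [i=5]; res = 0; [i=6]; res = 0; acc = 0; return 0
1 against 0: the behavior changed.
verdict: not equivalent; witness: a=-1, b=3, c=3


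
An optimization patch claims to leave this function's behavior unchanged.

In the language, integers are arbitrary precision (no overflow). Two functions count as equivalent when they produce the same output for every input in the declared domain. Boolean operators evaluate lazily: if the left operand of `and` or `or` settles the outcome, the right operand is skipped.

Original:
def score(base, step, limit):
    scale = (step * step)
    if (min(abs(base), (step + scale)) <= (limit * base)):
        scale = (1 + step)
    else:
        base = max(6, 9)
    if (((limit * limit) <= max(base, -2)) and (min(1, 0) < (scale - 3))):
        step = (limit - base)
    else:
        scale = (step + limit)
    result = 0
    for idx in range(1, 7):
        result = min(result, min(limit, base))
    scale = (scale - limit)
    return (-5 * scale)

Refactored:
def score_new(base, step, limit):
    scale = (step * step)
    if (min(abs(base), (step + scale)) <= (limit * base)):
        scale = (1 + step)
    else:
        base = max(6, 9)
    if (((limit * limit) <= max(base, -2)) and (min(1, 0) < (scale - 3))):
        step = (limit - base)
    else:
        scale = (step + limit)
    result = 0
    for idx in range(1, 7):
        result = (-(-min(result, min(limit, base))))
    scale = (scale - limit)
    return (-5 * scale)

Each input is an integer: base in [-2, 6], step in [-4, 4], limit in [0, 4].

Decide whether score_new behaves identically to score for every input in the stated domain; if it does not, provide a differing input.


Side by side, the visible changes include: same computation, different form.
Tracing base=6, step=3, limit=0: score: scale becomes 9; next (min(abs(base), (step + scale)) <= (limit * base)) evaluates to false; next base becomes 9; next (((limit * limit) <= max(base, -2)) and (min(1, 0) < (scale - 3))) evaluates to true; next step becomes -9; next result becomes 0; next at idx=1:; next result becomes 0; next at idx=2:; next result becomes 0; next at idx=3:; next result becomes 0; next at idx=4:; next result becomes 0; next at idx=5:; next result becomes 0; next at idx=6:; next result becomes 0; next scale becomes 9; next final value -45 | score_new: scale becomes 9; next (min(abs(base), (step + scale)) <= (limit * base)) evaluates to false; next base becomes 9; next (((limit * limit) <= max(base, -2)) and (min(1, 0) < (scale - 3))) evaluates to true; next step becomes -9; next result becomes 0; next at idx=1:; next result becomes 0; next at idx=2:; next result becomes 0; next at idx=3:; next result becomes 0; next at idx=4:; next result becomes 0; next at idx=5:; next result becomes 0; next at idx=6:; next result becomes 0; next scale becomes 9; next final value -45 — matching result -45.
Sweeping the whole domain (405 inputs) finds no disagreement.
verdict: equivalent


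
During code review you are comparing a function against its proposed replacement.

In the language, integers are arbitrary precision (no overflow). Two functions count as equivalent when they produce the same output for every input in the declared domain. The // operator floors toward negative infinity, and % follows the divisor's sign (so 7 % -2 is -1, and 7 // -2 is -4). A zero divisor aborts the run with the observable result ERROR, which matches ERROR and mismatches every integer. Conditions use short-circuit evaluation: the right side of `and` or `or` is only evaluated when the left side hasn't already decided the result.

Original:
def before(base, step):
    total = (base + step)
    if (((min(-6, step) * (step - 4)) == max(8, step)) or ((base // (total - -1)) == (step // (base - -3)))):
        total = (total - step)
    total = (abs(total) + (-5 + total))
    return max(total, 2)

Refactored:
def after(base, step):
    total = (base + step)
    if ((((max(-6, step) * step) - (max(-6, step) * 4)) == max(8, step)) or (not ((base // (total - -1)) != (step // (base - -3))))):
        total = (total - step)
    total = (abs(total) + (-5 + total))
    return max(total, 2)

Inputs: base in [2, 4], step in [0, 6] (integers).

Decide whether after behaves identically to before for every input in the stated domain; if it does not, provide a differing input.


The suspicious edit (`min(-6, step)` became `max(-6, step)`) never changes the result for any input inside the declared domain.
One worked example (base=2, step=4) — before: total=6, then (((min(-6, step) * (step - 4)) == max(8, step)) or ((base // (total - -1)) == (step // (base - -3)))) is true, then total=2, then total=-1, then returns 2; after: total=6, then ((((max(-6, step) * step) - (max(-6, step) * 4)) == max(8, step)) or (not ((base // (total - -1)) != (step // (base - -3))))) is true, then total=2, then total=-1, then returns 2; agreement on 2.
Checked all 21 inputs in the declared domain: the outputs agree on every one.
verdict: equivalent


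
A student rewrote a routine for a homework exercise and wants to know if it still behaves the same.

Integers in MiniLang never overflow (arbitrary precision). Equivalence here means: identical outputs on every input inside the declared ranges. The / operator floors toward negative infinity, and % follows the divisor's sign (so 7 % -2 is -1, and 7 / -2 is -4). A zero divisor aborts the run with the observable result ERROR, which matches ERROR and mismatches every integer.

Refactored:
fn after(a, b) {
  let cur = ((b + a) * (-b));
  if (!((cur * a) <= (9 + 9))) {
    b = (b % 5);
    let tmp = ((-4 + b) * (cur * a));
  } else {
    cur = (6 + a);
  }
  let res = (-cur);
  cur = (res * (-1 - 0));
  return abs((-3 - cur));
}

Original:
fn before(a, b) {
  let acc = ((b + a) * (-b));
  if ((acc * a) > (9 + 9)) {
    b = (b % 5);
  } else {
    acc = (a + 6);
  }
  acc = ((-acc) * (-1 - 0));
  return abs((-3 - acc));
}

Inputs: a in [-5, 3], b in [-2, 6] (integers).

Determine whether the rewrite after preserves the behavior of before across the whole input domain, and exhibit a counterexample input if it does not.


Differences: constant usage differs, arithmetic usage differs, statement counts differ, comparison usage differs, boolean connective usage differs, local variable names differ — yet all 81 inputs agree.
verdict: equivalent


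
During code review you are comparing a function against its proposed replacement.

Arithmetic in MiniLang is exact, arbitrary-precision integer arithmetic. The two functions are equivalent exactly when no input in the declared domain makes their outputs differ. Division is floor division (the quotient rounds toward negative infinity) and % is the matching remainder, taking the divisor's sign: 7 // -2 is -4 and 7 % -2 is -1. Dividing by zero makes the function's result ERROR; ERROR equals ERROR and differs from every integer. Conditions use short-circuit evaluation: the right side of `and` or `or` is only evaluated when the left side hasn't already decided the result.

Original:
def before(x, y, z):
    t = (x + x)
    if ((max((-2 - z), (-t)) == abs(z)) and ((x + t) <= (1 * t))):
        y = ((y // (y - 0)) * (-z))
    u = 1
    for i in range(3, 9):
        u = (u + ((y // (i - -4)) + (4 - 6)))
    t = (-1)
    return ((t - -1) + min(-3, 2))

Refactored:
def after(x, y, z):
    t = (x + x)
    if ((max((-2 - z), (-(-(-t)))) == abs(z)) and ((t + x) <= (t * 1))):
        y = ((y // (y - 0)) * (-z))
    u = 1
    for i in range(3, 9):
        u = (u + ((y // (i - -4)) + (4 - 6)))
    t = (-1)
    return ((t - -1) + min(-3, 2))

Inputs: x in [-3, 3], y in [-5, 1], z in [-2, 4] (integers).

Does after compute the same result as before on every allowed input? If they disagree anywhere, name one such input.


Reading the diff, among the changes: same computation, different form.
One worked example (x=1, y=-4, z=0) — before: t := 2 | ((max((-2 - z), (-t)) == abs(z)) and ((x + t) <= (1 * t))): false | u := 1 | iter i=3: | u := -2 | iter i=4: | u := -5 | iter i=5: | u := -8 | iter i=6: | u := -11 | iter i=7: | u := -14 | iter i=8: | u := -17 | t := -1 | result -3; after: t := 2 | ((max((-2 - z), (-(-(-t)))) == abs(z)) and ((t + x) <= (t * 1))): false | u := 1 | iter i=3: | u := -2 | iter i=4: | u := -5 | iter i=5: | u := -8 | iter i=6: | u := -11 | iter i=7: | u := -14 | iter i=8: | u := -17 | t := -1 | result -3; agreement on -3.
Across all 343 domain points the two functions coincide.
verdict: equivalent


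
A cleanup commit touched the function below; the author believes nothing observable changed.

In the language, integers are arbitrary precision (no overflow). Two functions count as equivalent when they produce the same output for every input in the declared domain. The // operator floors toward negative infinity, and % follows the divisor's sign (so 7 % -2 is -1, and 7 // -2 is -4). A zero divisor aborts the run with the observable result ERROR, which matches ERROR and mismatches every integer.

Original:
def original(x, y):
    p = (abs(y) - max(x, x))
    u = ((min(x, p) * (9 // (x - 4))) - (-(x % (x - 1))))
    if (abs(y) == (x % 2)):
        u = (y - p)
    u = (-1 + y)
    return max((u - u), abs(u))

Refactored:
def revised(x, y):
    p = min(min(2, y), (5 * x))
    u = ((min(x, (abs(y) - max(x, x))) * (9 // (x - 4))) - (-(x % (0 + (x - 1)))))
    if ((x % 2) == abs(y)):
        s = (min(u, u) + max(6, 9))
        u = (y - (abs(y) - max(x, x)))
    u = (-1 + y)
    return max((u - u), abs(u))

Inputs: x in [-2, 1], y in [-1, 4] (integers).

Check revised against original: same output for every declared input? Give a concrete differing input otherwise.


Behavior is preserved: although arithmetic usage differs, constant usage differs, min/max/abs usage differs, local variable names differ, statement counts differ, the outputs never diverge.
As a probe, take x=-2, y=1: original runs p := 3 | u := 2 | (abs(y) == (x % 2)): false | u := 0 | result 0; revised runs p := -10 | u := 2 | ((x % 2) == abs(y)): false | u := 0 | result 0; both end at 0.
Checked all 24 inputs in the declared domain: the outputs agree on every one.
verdict: equivalent


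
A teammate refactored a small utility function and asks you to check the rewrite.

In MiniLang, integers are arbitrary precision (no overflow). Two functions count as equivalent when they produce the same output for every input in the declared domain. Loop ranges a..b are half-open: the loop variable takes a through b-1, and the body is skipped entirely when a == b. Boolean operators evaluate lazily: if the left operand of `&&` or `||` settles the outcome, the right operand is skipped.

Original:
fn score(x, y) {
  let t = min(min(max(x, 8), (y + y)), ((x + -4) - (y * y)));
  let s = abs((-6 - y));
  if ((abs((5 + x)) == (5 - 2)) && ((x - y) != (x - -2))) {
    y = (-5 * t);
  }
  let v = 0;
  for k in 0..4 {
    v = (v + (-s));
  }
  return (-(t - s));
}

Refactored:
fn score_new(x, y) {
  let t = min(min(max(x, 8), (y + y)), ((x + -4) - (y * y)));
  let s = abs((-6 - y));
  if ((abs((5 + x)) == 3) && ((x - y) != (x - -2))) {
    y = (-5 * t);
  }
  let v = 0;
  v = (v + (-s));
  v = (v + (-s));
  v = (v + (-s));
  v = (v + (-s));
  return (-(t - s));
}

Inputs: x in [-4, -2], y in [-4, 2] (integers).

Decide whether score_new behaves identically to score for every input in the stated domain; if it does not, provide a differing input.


Behavior is preserved: although loop structure differs, and statement counts differ, and arithmetic usage differs, and constant usage differs, and local variable names differ, the outputs never diverge.
One worked example (x=-4, y=1) — score: t = -9; s = 7; ((abs((5 + x)) == (5 - 2)) && ((x - y) != (x - -2))) -> false; v = 0; [k=0]; v = -7; [k=1]; v = -14; [k=2]; v = -21; [k=3]; v = -28; return 16; score_new: t = -9; s = 7; ((abs((5 + x)) == 3) && ((x - y) != (x - -2))) -> false; v = 0; v = -7; v = -14; v = -21; v = -28; return 16; agreement on 16.
Every one of the 21 inputs gives matching results.
verdict: equivalent


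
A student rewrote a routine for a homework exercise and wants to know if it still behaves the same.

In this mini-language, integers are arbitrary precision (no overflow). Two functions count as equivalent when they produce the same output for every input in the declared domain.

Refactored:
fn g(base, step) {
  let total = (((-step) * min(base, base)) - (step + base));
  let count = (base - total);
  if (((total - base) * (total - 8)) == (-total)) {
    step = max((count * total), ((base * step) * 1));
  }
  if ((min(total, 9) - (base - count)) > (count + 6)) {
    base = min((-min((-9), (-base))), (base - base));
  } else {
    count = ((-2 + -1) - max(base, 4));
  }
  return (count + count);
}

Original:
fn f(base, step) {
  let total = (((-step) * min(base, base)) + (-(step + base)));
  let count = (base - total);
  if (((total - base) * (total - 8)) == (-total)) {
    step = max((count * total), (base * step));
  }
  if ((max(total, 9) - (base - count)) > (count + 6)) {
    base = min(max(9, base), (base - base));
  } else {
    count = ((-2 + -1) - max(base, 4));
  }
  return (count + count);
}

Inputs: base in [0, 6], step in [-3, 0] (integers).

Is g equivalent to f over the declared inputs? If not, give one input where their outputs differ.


The rewrite breaks on base=0, step=-3, where the results are -6 and -14.
f: total=3, then count=-3, then (((total - base) * (total - 8)) == (-total)) is false, then ((max(total, 9) - (base - count)) > (count + 6)) is true, then base=0, then returns -6
g: total=3, then count=-3, then (((total - base) * (total - 8)) == (-total)) is false, then ((min(total, 9) - (base - count)) > (count + 6)) is false, then count=-7, then returns -14
verdict: not equivalent; witness: base=0, step=-3


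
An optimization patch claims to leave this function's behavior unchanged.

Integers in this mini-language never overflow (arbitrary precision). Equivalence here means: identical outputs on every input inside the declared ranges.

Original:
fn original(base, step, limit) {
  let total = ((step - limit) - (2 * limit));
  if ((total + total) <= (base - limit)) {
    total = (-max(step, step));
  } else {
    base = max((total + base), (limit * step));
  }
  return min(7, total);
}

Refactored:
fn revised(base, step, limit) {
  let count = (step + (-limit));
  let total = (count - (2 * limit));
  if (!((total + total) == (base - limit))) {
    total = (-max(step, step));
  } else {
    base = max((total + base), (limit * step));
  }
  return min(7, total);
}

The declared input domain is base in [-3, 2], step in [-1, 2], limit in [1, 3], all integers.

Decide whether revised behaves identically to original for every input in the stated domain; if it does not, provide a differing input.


Try base=-3, step=1, limit=1.
original: total=-2, then ((total + total) <= (base - limit)) is true, then total=-1, then returns -1
revised: count=0, then total=-2, then (!((total + total) == (base - limit))) is false, then base=1, then returns -2
-1 and -2 differ, so these are not the same function on this domain.
verdict: not equivalent; witness: base=-3, step=1, limit=1


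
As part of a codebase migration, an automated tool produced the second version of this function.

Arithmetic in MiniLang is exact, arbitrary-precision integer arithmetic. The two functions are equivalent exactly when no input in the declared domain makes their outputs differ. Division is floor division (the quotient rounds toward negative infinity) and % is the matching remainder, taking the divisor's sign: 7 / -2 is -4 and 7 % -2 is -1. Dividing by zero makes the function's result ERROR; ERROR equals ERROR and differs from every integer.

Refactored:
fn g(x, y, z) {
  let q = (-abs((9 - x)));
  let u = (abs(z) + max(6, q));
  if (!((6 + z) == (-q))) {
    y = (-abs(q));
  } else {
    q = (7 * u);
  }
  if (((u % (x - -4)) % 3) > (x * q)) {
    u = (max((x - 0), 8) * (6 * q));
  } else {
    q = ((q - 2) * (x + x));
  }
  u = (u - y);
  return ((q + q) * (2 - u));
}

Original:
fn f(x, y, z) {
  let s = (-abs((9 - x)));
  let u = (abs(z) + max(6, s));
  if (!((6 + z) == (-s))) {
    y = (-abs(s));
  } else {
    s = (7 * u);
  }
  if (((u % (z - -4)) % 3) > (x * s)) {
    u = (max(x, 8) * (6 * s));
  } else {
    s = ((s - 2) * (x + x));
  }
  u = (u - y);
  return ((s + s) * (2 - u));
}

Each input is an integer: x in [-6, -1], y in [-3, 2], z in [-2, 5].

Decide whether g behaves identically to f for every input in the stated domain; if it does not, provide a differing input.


Not equivalent: x=-4, y=-3, z=-2 separates them (-4560 vs ERROR).
f: s = -13; u = 8; (!((6 + z) == (-s))) -> true; y = -13; (((u % (z - -4)) % 3) > (x * s)) -> false; s = 120; u = 21; return -4560
g: q = -13; u = 8; (!((6 + z) == (-q))) -> true; y = -13; division by zero -> ERROR
verdict: not equivalent; witness: x=-4, y=-3, z=-2


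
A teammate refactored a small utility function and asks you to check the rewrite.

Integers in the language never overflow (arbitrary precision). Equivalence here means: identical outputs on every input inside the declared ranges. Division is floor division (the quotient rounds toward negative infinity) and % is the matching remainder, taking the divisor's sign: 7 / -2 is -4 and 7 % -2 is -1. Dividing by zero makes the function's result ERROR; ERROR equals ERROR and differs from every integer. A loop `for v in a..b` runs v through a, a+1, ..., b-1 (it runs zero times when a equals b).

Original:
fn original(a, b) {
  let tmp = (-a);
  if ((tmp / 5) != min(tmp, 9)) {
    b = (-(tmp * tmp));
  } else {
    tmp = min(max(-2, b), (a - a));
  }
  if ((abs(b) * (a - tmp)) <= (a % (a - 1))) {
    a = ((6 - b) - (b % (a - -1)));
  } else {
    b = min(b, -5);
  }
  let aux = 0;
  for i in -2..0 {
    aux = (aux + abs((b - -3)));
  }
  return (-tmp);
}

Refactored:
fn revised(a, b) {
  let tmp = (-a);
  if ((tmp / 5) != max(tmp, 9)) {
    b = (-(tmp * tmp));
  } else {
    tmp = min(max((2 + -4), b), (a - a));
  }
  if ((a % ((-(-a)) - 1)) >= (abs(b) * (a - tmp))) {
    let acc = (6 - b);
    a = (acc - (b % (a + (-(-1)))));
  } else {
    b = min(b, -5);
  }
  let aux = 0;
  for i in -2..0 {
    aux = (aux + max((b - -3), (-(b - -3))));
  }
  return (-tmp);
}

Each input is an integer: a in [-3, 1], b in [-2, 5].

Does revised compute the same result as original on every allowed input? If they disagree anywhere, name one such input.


There is a counterexample at a=0, b=-2: 2 on one side, 0 on the other.
original: tmp becomes 0; next ((tmp / 5) != min(tmp, 9)) evaluates to false; next tmp becomes -2; next ((abs(b) * (a - tmp)) <= (a % (a - 1))) evaluates to false; next b becomes -5; next aux becomes 0; next at i=-2:; next aux becomes 2; next at i=-1:; next aux becomes 4; next final value 2
revised: tmp becomes 0; next ((tmp / 5) != max(tmp, 9)) evaluates to true; next b becomes 0; next ((a % ((-(-a)) - 1)) >= (abs(b) * (a - tmp))) evaluates to true; next acc becomes 6; next a becomes 6; next aux becomes 0; next at i=-2:; next aux becomes 3; next at i=-1:; next aux becomes 6; next final value 0
verdict: not equivalent; witness: a=0, b=-2


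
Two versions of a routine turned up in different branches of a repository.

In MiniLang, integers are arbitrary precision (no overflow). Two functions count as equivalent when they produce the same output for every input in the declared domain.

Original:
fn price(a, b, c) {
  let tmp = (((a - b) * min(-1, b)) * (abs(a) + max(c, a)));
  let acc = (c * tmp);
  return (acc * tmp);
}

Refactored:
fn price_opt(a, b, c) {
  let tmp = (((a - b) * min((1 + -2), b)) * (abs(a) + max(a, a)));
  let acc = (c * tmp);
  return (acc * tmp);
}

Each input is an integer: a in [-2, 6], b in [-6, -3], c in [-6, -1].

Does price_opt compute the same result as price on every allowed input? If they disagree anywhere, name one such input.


Try a=-2, b=-6, c=-1.
price: tmp = -24; acc = 24; return -576
price_opt: tmp = 0; acc = 0; return 0
-576 vs 0 — the two versions disagree here.
verdict: not equivalent; witness: a=-2, b=-6, c=-1


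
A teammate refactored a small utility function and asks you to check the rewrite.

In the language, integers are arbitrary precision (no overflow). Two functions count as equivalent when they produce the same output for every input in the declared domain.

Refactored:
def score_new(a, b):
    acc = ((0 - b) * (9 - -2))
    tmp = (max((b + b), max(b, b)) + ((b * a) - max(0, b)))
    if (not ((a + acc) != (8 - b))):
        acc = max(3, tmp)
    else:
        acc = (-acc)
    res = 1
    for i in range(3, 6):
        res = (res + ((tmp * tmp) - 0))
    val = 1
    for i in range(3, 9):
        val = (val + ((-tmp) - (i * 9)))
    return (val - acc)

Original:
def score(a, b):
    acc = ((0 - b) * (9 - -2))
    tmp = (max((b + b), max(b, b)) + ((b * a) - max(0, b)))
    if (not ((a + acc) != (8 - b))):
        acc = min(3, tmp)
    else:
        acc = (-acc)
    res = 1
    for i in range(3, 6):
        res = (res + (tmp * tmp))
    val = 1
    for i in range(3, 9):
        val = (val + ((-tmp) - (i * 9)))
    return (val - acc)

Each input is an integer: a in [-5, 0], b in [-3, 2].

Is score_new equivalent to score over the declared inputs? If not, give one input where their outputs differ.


Run the pair on a=-2, b=-1.
score: acc becomes 11; next tmp becomes 1; next (not ((a + acc) != (8 - b))) evaluates to true; next acc becomes 1; next res becomes 1; next at i=3:; next res becomes 2; next at i=4:; next res becomes 3; next at i=5:; next res becomes 4; next val becomes 1; next at i=3:; next val becomes -27; next at i=4:; next val becomes -64; next at i=5:; next val becomes -110; next at i=6:; next val becomes -165; next at i=7:; next val becomes -229; next at i=8:; next val becomes -302; next final value -303
score_new: acc becomes 11; next tmp becomes 1; next (not ((a + acc) != (8 - b))) evaluates to true; next acc becomes 3; next res becomes 1; next at i=3:; next res becomes 2; next at i=4:; next res becomes 3; next at i=5:; next res becomes 4; next val becomes 1; next at i=3:; next val becomes -27; next at i=4:; next val becomes -64; next at i=5:; next val becomes -110; next at i=6:; next val becomes -165; next at i=7:; next val becomes -229; next at i=8:; next val becomes -302; next final value -305
-303 against -305: the behavior changed.
verdict: not equivalent; witness: a=-2, b=-1


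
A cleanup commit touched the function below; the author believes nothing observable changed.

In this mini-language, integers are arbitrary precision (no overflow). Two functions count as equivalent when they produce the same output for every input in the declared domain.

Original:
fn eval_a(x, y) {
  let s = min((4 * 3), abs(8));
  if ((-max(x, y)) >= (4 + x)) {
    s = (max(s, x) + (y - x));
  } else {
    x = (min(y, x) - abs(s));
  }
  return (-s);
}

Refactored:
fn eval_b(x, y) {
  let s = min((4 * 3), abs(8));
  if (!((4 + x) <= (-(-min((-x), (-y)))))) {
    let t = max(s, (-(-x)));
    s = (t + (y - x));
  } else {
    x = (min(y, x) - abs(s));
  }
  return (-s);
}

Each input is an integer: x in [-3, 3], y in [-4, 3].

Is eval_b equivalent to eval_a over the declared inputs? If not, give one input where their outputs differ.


Run the pair on x=-3, y=-4.
eval_a: s becomes 8; next ((-max(x, y)) >= (4 + x)) evaluates to true; next s becomes 7; next final value -7
eval_b: s becomes 8; next (!((4 + x) <= (-(-min((-x), (-y)))))) evaluates to false; next x becomes -12; next final value -8
-7 vs -8 — the two versions disagree here.
verdict: not equivalent; witness: x=-3, y=-4


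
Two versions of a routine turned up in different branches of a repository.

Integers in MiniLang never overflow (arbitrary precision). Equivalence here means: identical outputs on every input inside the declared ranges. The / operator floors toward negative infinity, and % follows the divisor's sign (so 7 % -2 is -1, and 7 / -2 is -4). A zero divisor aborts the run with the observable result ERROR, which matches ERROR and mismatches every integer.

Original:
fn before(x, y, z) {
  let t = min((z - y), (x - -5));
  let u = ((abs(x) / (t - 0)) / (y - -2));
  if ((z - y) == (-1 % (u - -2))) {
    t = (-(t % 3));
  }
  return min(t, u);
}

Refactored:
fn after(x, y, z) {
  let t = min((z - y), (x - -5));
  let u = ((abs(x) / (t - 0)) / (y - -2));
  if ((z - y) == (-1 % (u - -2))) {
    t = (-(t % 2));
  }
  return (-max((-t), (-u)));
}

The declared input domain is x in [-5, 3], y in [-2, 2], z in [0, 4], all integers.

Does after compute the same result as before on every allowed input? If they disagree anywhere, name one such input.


The rewrite breaks on x=-3, y=-1, z=1, where the results are -2 and 0.
before: t = 2; u = 1; ((z - y) == (-1 % (u - -2))) -> true; t = -2; return -2
after: t = 2; u = 1; ((z - y) == (-1 % (u - -2))) -> true; t = 0; return 0
verdict: not equivalent; witness: x=-3, y=-1, z=1


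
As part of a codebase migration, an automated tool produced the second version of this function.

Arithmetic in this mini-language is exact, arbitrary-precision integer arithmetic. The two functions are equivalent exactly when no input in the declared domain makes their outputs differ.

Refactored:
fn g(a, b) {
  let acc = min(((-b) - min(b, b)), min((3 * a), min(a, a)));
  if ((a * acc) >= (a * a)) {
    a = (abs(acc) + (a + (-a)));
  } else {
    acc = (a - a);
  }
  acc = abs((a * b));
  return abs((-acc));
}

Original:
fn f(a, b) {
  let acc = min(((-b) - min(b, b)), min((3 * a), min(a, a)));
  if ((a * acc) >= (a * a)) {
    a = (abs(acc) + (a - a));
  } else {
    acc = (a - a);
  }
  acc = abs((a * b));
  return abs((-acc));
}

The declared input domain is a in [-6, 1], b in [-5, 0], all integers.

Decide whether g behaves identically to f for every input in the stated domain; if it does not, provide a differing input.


Although arithmetic usage differs, 48/48 inputs agree.
verdict: equivalent


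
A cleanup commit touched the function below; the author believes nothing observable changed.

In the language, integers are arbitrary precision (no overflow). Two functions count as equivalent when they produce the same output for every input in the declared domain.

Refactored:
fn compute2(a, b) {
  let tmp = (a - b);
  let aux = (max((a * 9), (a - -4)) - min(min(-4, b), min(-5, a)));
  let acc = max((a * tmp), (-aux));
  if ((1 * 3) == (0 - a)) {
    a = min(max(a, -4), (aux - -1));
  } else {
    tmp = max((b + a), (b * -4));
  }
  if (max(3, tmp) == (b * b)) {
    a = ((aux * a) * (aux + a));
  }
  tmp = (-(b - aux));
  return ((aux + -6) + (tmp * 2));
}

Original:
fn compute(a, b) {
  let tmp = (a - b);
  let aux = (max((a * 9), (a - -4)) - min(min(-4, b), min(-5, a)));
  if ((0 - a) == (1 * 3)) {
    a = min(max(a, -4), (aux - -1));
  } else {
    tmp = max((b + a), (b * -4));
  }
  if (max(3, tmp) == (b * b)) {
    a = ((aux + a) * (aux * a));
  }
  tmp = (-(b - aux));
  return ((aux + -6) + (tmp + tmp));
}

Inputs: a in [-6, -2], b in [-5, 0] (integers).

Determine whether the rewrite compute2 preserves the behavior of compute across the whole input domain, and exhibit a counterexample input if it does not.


The two versions differ — the changes include local variable names differ, plus statement counts differ, plus arithmetic usage differs, plus constant usage differs, plus min/max/abs usage differs.
Spot check at a=-2, b=-4 — compute: tmp=2, then aux=7, then ((0 - a) == (1 * 3)) is false, then tmp=16, then (max(3, tmp) == (b * b)) is true, then a=-70, then tmp=11, then returns 23. compute2: tmp=2, then aux=7, then acc=-4, then ((1 * 3) == (0 - a)) is false, then tmp=16, then (max(3, tmp) == (b * b)) is true, then a=-70, then tmp=11, then returns 23. Both give 23.
Sweeping the whole domain (30 inputs) finds no disagreement.
verdict: equivalent


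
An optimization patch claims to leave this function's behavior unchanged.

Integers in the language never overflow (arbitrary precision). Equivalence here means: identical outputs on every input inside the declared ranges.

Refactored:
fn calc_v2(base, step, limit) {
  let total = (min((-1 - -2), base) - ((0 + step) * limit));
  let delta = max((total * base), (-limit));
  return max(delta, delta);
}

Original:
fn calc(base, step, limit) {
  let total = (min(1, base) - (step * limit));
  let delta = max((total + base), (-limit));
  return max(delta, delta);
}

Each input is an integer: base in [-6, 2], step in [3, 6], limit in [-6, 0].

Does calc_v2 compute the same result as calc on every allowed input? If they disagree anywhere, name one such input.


base=-6, step=3, limit=-1 yields 1 from calc but 18 from calc_v2.
verdict: not equivalent; witness: base=-6, step=3, limit=-1


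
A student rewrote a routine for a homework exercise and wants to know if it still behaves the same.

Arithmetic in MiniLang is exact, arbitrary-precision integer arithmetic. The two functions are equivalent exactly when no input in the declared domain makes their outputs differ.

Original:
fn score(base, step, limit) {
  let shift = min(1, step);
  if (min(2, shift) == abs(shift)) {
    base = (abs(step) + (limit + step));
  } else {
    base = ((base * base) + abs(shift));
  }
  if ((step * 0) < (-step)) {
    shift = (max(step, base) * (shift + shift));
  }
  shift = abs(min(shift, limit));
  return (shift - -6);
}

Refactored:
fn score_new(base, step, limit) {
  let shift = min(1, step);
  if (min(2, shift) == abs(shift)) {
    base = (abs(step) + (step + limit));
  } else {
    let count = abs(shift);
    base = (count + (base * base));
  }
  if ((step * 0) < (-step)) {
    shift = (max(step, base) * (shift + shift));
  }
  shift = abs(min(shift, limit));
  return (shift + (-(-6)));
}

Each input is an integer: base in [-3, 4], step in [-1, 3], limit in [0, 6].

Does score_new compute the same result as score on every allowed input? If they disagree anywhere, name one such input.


Although arithmetic usage differs; also statement counts differ; also local variable names differ, 280/280 inputs agree.
verdict: equivalent


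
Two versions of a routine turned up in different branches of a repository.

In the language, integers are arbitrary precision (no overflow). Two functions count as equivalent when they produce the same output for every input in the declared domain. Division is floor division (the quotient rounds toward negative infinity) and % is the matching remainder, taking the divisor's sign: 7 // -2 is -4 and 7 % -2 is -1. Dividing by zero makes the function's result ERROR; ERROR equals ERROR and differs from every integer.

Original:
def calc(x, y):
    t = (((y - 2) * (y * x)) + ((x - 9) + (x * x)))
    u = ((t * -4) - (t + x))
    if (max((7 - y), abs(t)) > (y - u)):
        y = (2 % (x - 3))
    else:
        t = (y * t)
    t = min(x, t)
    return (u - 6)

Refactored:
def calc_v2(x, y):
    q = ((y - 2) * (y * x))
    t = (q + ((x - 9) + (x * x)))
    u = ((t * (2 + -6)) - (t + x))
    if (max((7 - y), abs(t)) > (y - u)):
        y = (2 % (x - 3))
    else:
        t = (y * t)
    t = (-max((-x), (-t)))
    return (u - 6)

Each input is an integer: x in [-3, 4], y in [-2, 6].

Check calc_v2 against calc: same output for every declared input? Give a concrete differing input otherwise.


The two are interchangeable: statement counts differ, plus local variable names differ, plus min/max/abs usage differs, plus arithmetic usage differs, plus constant usage differs, and every declared input agrees.
Tracing x=2, y=4: calc: t=13, then u=-67, then (max((7 - y), abs(t)) > (y - u)) is false, then t=52, then t=2, then returns -73 | calc_v2: q=16, then t=13, then u=-67, then (max((7 - y), abs(t)) > (y - u)) is false, then t=52, then t=2, then returns -73 — matching result -73.
Every one of the 72 inputs gives matching results.
verdict: equivalent
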